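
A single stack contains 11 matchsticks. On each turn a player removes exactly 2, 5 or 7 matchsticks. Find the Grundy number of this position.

Grundy values for subtraction set {2, 5, 7}:
k:     0  1  2  3  4  5  6  7  8  9 10 11
g(k):  0  0  1  1  0  2  1  3  2  2  0  3
So g(11) = 3.

3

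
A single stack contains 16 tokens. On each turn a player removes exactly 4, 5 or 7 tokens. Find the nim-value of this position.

Grundy values for subtraction set {4, 5, 7}:
k:     0  1  2  3  4  5  6  7  8  9 10 11 12 13 14 15 16
g(k):  0  0  0  0  1  1  1  1  2  2  2  0  0  0  0  1  1
So g(16) = 1.

1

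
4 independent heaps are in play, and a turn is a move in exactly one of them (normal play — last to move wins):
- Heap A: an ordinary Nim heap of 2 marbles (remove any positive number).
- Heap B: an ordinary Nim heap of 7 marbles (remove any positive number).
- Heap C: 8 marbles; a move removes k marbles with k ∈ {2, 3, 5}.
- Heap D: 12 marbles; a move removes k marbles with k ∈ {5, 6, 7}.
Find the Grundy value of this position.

5

Heap A is a plain Nim heap of size 2, so its Grundy value is 2.
Heap B is a plain Nim heap of size 7, so its Grundy value is 7.
Grundy values for heap C (subtraction set {2, 3, 5}):
k:     0  1  2  3  4  5  6  7  8
g(k):  0  0  1  1  2  2  3  0  0
So g(8) = 0.
For heap D, compute g(0), g(1), … with moves {5, 6, 7}:
g(0) = mex{} = 0
g(1) = mex{} = 0
g(2) = mex{} = 0
g(3) = mex{} = 0
g(4) = mex{} = 0
g(5) = mex{0} = 1
g(6) = mex{0} = 1
g(7) = mex{0} = 1
g(8) = mex{0} = 1
g(9) = mex{0} = 1
g(10) = mex{0,1} = 2
g(11) = mex{0,1} = 2
g(12) = mex{1} = 0
So g(12) = 0.
The value of a disjunctive sum is the nim-sum of the parts.
Combined value = 2 ⊕ 7 ⊕ 0 ⊕ 0 = 5.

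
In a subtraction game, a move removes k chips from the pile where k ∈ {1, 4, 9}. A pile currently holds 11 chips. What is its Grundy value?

Build the Grundy sequence with g(k) = mex{g(k−s) : s ∈ {1, 4, 9}, s ≤ k}:
k:     0  1  2  3  4  5  6  7  8  9 10 11
g(k):  0  1  0  1  2  0  1  0  1  2  0  1
So g(11) = 1.

1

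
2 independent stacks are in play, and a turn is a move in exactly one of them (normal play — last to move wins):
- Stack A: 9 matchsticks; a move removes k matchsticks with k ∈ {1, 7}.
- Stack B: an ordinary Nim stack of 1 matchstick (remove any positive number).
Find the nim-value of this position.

Grundy values for stack A (subtraction set {1, 7}):
k:     0  1  2  3  4  5  6  7  8  9
g(k):  0  1  0  1  0  1  0  1  0  1
So g(9) = 1.
Stack B is a plain Nim stack of size 1, so its Grundy value is 1.
The value of a disjunctive sum is the nim-sum of the parts.
Combined value = 1 ⊕ 1 = 0.

0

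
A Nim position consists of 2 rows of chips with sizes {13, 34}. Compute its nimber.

47

Compute the nim-sum pairwise:
13 ⊕ 34 = 47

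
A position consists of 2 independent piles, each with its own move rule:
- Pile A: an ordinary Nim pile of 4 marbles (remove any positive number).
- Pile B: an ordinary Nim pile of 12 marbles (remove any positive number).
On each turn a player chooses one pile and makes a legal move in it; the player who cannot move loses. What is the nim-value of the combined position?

Pile A is a plain Nim pile of size 4, so its Grundy value is 4.
Pile B is a plain Nim pile of size 12, so its Grundy value is 12.
By the Sprague-Grundy theorem, the Grundy value of a sum of independent games is the XOR of the component values.
Combined value = 4 ⊕ 12 = 8.

8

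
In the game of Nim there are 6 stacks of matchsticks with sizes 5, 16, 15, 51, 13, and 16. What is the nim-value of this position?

Write each in binary and XOR column by column:
  000101  (5)
  010000  (16)
  001111  (15)
  110011  (51)
  001101  (13)
  010000  (16)
  ------
  110100  (52)

52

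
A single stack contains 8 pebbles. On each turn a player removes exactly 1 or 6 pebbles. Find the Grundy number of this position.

Compute g(0), g(1), … for moves {1, 6}:
k:     0  1  2  3  4  5  6  7  8
g(k):  0  1  0  1  0  1  2  0  1
So g(8) = 1.

1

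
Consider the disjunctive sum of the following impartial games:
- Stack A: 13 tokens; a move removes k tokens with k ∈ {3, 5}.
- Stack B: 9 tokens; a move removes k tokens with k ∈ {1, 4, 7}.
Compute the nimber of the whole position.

0

For stack A, compute g(0), g(1), … with moves {3, 5}:
k:     0  1  2  3  4  5  6  7  8  9 10 11 12 13
g(k):  0  0  0  1  1  1  2  2  0  0  0  1  1  1
So g(13) = 1.
For stack B, compute g(0), g(1), … with moves {1, 4, 7}:
k:     0  1  2  3  4  5  6  7  8  9
g(k):  0  1  0  1  2  0  1  2  0  1
So g(9) = 1.
By the Sprague-Grundy theorem, the Grundy value of a sum of independent games is the XOR of the component values.
Combined value = 1 ⊕ 1 = 0.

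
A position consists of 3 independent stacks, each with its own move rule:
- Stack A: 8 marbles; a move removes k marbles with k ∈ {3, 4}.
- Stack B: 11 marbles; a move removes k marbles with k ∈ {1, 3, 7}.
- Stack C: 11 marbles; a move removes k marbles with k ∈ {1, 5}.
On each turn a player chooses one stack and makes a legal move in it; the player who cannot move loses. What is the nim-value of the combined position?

0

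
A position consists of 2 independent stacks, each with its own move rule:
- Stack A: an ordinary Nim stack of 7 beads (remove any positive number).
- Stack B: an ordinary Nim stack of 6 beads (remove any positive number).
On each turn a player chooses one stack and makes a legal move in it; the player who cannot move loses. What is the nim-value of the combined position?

Stack A is a plain Nim stack of size 7, so its Grundy value is 7.
Stack B is a plain Nim stack of size 6, so its Grundy value is 6.
The value of a disjunctive sum is the nim-sum of the parts.
Combined value = 7 ⊕ 6 = 1.

1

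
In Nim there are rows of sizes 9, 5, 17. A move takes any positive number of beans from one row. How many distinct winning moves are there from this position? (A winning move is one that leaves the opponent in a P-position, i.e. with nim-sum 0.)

In binary:
  01001  (9)
  00101  (5)
  10001  (17)
  -----
  11101  (29)
The overall nim-sum is X = 29. A row of size p has a winning move iff p XOR X < p (reduce it to p XOR X).
  9: 9 XOR 29 = 20 ≥ 9 — no move.
  5: 5 XOR 29 = 24 ≥ 5 — no move.
  17: 17 XOR 29 = 12 < 17 — winning move (to 12).
That gives 1 winning move.

1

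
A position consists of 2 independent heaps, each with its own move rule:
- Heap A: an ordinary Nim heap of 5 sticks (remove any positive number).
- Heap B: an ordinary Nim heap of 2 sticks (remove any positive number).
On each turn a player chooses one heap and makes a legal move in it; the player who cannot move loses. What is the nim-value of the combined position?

7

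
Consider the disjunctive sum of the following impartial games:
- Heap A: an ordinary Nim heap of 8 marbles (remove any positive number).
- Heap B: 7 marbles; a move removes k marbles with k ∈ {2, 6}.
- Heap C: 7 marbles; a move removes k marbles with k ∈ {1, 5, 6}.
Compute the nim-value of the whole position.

10

Heap A is a plain Nim heap of size 8, so its Grundy value is 8.
For heap B, compute g(0), g(1), … with moves {2, 6}:
k:     0  1  2  3  4  5  6  7
g(k):  0  0  1  1  0  0  1  1
So g(7) = 1.
Build the Grundy sequence for heap C with g(k) = mex{g(k−s) : s ∈ {1, 5, 6}, s ≤ k}:
k:     0  1  2  3  4  5  6  7
g(k):  0  1  0  1  0  1  2  3
So g(7) = 3.
By the Sprague-Grundy theorem, the Grundy value of a sum of independent games is the XOR of the component values.
Combined value = 8 XOR 1 XOR 3 = 10.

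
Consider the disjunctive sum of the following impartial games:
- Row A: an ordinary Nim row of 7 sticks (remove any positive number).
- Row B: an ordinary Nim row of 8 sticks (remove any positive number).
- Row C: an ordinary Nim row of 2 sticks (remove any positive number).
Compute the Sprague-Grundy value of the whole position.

13

Row A is a plain Nim row of size 7, so its Grundy value is 7.
Row B is a plain Nim row of size 8, so its Grundy value is 8.
Row C is a plain Nim row of size 2, so its Grundy value is 2.
By the Sprague-Grundy theorem, the Grundy value of a sum of independent games is the XOR of the component values.
Combined value = 7 XOR 8 XOR 2 = 13.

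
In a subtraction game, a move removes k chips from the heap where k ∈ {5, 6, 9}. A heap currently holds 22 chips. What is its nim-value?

1

Build the Grundy sequence with g(k) = mex{g(k−s) : s ∈ {5, 6, 9}, s ≤ k}:
k:     0  1  2  3  4  5  6  7  8  9 10 11 12 13 14 15 16 17 18 19 20 21 22
g(k):  0  0  0  0  0  1  1  1  1  1  2  2  2  2  0  0  0  0  0  1  1  1  1
So g(22) = 1.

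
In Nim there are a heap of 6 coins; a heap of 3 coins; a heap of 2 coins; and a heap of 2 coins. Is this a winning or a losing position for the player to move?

Write each in binary and XOR column by column:
  110  (6)
  011  (3)
  010  (2)
  010  (2)
  ---
  101  (5)
The nim-sum is 5 ≠ 0, so this is an N-position: the player to move can win.

Winning position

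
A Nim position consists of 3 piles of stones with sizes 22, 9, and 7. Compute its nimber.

Nim-sum: 22 XOR 9 XOR 7 = 24.

24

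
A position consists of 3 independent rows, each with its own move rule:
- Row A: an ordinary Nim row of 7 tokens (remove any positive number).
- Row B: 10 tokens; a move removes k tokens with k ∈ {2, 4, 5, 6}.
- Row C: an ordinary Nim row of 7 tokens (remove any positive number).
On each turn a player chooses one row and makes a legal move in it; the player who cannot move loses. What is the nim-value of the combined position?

Row A is a plain Nim row of size 7, so its Grundy value is 7.
Build the Grundy sequence for row B with g(k) = mex{g(k−s) : s ∈ {2, 4, 5, 6}, s ≤ k}:
k:     0  1  2  3  4  5  6  7  8  9 10
g(k):  0  0  1  1  2  2  3  3  0  0  1
So g(10) = 1.
Row C is a plain Nim row of size 7, so its Grundy value is 7.
By the Sprague-Grundy theorem, the Grundy value of a sum of independent games is the XOR of the component values.
Combined value = 7 ⊕ 1 ⊕ 7 = 1.

1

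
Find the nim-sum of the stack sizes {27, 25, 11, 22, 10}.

Write each in binary and XOR column by column:
  11011  (27)
  11001  (25)
  01011  (11)
  10110  (22)
  01010  (10)
  -----
  10101  (21)

21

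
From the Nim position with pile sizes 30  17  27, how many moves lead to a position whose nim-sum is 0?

3

Write each in binary and XOR column by column:
  11110  (30)
  10001  (17)
  11011  (27)
  -----
  10100  (20)
The overall nim-sum is X = 20. A pile of size p has a winning move iff p XOR X < p (reduce it to p XOR X).
  30: 30 XOR 20 = 10 < 30 — winning move (to 10).
  17: 17 XOR 20 = 5 < 17 — winning move (to 5).
  27: 27 XOR 20 = 15 < 27 — winning move (to 15).
That gives 3 winning moves.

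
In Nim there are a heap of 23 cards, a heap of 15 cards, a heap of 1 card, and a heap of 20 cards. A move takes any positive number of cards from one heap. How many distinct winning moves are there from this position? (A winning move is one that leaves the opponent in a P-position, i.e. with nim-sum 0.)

Nim-sum: 23 ⊕ 15 ⊕ 1 ⊕ 20 = 13.
The overall nim-sum is X = 13. A heap of size p has a winning move iff p XOR X < p (reduce it to p XOR X).
  23: 23 XOR 13 = 26 ≥ 23 — no move.
  15: 15 XOR 13 = 2 < 15 — winning move (to 2).
  1: 1 XOR 13 = 12 ≥ 1 — no move.
  20: 20 XOR 13 = 25 ≥ 20 — no move.
That gives 1 winning move.

1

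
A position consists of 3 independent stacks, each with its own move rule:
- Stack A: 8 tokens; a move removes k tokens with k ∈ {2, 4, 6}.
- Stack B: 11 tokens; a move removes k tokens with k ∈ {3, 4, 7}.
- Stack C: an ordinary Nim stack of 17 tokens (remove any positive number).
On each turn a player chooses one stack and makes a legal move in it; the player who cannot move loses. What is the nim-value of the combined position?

17

Grundy values for stack A (subtraction set {2, 4, 6}):
k:     0  1  2  3  4  5  6  7  8
g(k):  0  0  1  1  2  2  3  3  0
So g(8) = 0.
For stack B, compute g(0), g(1), … with moves {3, 4, 7}:
k:     0  1  2  3  4  5  6  7  8  9 10 11
g(k):  0  0  0  1  1  1  2  2  2  3  0  0
So g(11) = 0.
Stack C is a plain Nim stack of size 17, so its Grundy value is 17.
The value of a disjunctive sum is the nim-sum of the parts.
Combined value = 0 XOR 0 XOR 17 = 17.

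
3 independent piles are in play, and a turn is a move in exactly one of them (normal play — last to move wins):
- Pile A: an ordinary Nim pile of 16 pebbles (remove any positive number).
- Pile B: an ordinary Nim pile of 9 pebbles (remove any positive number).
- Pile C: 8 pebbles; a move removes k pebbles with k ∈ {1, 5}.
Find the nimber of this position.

25

Pile A is a plain Nim pile of size 16, so its Grundy value is 16.
Pile B is a plain Nim pile of size 9, so its Grundy value is 9.
Grundy values for pile C (subtraction set {1, 5}):
g(0) = mex{} = 0
g(1) = mex{0} = 1
g(2) = mex{1} = 0
g(3) = mex{0} = 1
g(4) = mex{1} = 0
g(5) = mex{0} = 1
g(6) = mex{1} = 0
g(7) = mex{0} = 1
g(8) = mex{1} = 0
So g(8) = 0.
The value of a disjunctive sum is the nim-sum of the parts.
Combined value = 16 ⊕ 9 ⊕ 0 = 25.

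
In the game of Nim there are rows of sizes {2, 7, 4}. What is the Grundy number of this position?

Write each in binary and XOR column by column:
  010  (2)
  111  (7)
  100  (4)
  ---
  001  (1)

1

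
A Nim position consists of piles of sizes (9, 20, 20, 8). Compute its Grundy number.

Compute the nim-sum pairwise:
9 XOR 20 = 29
29 XOR 20 = 9
9 XOR 8 = 1

1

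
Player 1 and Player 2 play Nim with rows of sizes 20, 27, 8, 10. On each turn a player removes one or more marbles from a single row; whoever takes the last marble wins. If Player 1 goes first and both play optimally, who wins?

Player 1 wins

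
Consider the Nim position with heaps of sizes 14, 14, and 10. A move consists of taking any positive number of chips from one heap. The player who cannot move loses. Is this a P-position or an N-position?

Compute the nim-sum pairwise:
14 ⊕ 14 = 0
0 ⊕ 10 = 10
The nim-sum is 10 ≠ 0, so this is an N-position: the player to move can win.

N-position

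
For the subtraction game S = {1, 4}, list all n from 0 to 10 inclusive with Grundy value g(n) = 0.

Compute g(0), g(1), … for moves {1, 4}:
k:     0  1  2  3  4  5  6  7  8  9 10
g(k):  0  1  0  1  2  0  1  0  1  2  0
The P-positions (g = 0) in 0..10 are 0, 2, 5, 7, 10.

0, 2, 5, 7, 10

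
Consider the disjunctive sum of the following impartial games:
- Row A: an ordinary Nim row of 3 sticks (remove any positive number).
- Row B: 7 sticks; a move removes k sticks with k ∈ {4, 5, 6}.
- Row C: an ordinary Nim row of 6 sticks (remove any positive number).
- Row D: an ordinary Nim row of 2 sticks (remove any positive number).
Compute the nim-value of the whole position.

6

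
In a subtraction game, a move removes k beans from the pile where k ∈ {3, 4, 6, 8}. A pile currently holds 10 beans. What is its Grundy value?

Compute g(0), g(1), … for moves {3, 4, 6, 8}:
k:     0  1  2  3  4  5  6  7  8  9 10
g(k):  0  0  0  1  1  1  2  2  2  3  3
So g(10) = 3.

3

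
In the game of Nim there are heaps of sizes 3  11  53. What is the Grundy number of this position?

61

In binary:
  000011  (3)
  001011  (11)
  110101  (53)
  ------
  111101  (61)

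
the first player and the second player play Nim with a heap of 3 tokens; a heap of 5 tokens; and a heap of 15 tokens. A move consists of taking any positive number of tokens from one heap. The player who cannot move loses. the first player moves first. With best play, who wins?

the first player wins

Nim-sum: 3 ^ 5 ^ 15 = 9.
The nim-sum is 9 ≠ 0, so this is an N-position: the player to move can win; the first player has a winning move.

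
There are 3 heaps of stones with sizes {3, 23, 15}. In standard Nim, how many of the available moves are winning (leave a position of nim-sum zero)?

Nim-sum: 3 ^ 23 ^ 15 = 27.
The overall nim-sum is X = 27. A heap of size p has a winning move iff p XOR X < p (reduce it to p XOR X).
  3: 3 XOR 27 = 24 ≥ 3 — no move.
  23: 23 XOR 27 = 12 < 23 — winning move (to 12).
  15: 15 XOR 27 = 20 ≥ 15 — no move.
That gives 1 winning move.

1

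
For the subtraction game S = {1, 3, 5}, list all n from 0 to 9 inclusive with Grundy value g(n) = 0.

Compute g(0), g(1), … for moves {1, 3, 5}:
g(0) = mex{} = 0
g(1) = mex{0} = 1
g(2) = mex{1} = 0
g(3) = mex{0} = 1
g(4) = mex{1} = 0
g(5) = mex{0} = 1
g(6) = mex{1} = 0
g(7) = mex{0} = 1
g(8) = mex{1} = 0
g(9) = mex{0} = 1
The P-positions (g = 0) in 0..9 are 0, 2, 4, 6, 8.

0, 2, 4, 6, 8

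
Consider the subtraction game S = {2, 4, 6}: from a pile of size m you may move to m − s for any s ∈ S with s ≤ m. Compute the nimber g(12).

2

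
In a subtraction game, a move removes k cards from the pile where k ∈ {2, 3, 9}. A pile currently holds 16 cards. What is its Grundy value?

0

Compute g(0), g(1), … for moves {2, 3, 9}:
k:     0  1  2  3  4  5  6  7  8  9 10 11 12 13 14 15 16
g(k):  0  0  1  1  2  0  0  1  1  2  2  0  0  1  1  2  0
So g(16) = 0.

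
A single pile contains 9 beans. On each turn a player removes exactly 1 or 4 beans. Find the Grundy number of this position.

Grundy values for subtraction set {1, 4}:
g(0) = mex{} = 0
g(1) = mex{0} = 1
g(2) = mex{1} = 0
g(3) = mex{0} = 1
g(4) = mex{0,1} = 2
g(5) = mex{1,2} = 0
g(6) = mex{0} = 1
g(7) = mex{1} = 0
g(8) = mex{0,2} = 1
g(9) = mex{0,1} = 2
So g(9) = 2.

2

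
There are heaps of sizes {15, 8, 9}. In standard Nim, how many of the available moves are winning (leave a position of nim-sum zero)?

Compute the nim-sum pairwise:
15 ^ 8 = 7
7 ^ 9 = 14
The overall nim-sum is X = 14. A heap of size p has a winning move iff p XOR X < p (reduce it to p XOR X).
  15: 15 XOR 14 = 1 < 15 — winning move (to 1).
  8: 8 XOR 14 = 6 < 8 — winning move (to 6).
  9: 9 XOR 14 = 7 < 9 — winning move (to 7).
That gives 3 winning moves.

3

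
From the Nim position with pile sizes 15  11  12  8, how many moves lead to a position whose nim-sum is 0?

0

Compute the nim-sum pairwise:
15 XOR 11 = 4
4 XOR 12 = 8
8 XOR 8 = 0
The nim-sum is already 0, so every move leaves a nonzero nim-sum — there are no winning moves.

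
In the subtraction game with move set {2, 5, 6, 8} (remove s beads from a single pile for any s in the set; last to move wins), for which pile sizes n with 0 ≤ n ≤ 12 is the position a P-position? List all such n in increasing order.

0, 1, 4, 11

Compute g(0), g(1), … for moves {2, 5, 6, 8}:
k:     0  1  2  3  4  5  6  7  8  9 10 11 12
g(k):  0  0  1  1  0  2  1  3  2  2  3  0  2
The P-positions (g = 0) in 0..12 are 0, 1, 4, 11.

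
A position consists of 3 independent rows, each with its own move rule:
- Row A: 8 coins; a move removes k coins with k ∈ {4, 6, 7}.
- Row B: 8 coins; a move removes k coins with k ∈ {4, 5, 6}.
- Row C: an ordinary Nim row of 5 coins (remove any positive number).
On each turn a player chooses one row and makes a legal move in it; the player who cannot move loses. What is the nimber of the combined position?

Build the Grundy sequence for row A with g(k) = mex{g(k−s) : s ∈ {4, 6, 7}, s ≤ k}:
k:     0  1  2  3  4  5  6  7  8
g(k):  0  0  0  0  1  1  1  1  2
So g(8) = 2.
Build the Grundy sequence for row B with g(k) = mex{g(k−s) : s ∈ {4, 5, 6}, s ≤ k}:
k:     0  1  2  3  4  5  6  7  8
g(k):  0  0  0  0  1  1  1  1  2
So g(8) = 2.
Row C is a plain Nim row of size 5, so its Grundy value is 5.
The value of a disjunctive sum is the nim-sum of the parts.
Combined value = 2 XOR 2 XOR 5 = 5.

5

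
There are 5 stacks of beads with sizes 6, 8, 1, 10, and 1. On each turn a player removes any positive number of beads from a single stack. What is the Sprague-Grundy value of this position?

4

Write each in binary and XOR column by column:
  0110  (6)
  1000  (8)
  0001  (1)
  1010  (10)
  0001  (1)
  ----
  0100  (4)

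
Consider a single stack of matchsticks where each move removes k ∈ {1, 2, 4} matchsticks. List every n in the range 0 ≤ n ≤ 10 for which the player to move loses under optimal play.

0, 3, 6, 9

Build the Grundy sequence with g(k) = mex{g(k−s) : s ∈ {1, 2, 4}, s ≤ k}:
k:     0  1  2  3  4  5  6  7  8  9 10
g(k):  0  1  2  0  1  2  0  1  2  0  1
The P-positions (g = 0) in 0..10 are 0, 3, 6, 9.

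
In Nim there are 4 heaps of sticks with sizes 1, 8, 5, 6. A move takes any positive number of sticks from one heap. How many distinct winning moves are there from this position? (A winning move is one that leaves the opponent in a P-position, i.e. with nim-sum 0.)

Bitwise XOR of the heap sizes:
  0001  (1)
  1000  (8)
  0101  (5)
  0110  (6)
  ----
  1010  (10)
The overall nim-sum is X = 10. A heap of size p has a winning move iff p XOR X < p (reduce it to p XOR X).
  1: 1 XOR 10 = 11 ≥ 1 — no move.
  8: 8 XOR 10 = 2 < 8 — winning move (to 2).
  5: 5 XOR 10 = 15 ≥ 5 — no move.
  6: 6 XOR 10 = 12 ≥ 6 — no move.
That gives 1 winning move.

1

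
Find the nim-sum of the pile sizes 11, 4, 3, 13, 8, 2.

11

Compute the nim-sum pairwise:
11 ^ 4 = 15
15 ^ 3 = 12
12 ^ 13 = 1
1 ^ 8 = 9
9 ^ 2 = 11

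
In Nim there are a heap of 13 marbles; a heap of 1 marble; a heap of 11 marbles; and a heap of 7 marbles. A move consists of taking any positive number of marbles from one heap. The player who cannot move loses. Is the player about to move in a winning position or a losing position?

Losing position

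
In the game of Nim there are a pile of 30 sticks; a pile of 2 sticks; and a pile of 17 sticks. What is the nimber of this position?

13

Nim-sum: 30 XOR 2 XOR 17 = 13.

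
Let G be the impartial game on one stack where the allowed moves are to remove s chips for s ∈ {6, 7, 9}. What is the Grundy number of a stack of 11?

1

Grundy values for subtraction set {6, 7, 9}:
k:     0  1  2  3  4  5  6  7  8  9 10 11
g(k):  0  0  0  0  0  0  1  1  1  1  1  1
So g(11) = 1.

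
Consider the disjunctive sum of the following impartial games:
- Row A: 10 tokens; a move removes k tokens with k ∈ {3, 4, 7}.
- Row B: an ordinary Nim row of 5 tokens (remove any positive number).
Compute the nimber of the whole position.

Build the Grundy sequence for row A with g(k) = mex{g(k−s) : s ∈ {3, 4, 7}, s ≤ k}:
g(0) = mex{} = 0
g(1) = mex{} = 0
g(2) = mex{} = 0
g(3) = mex{0} = 1
g(4) = mex{0} = 1
g(5) = mex{0} = 1
g(6) = mex{0,1} = 2
g(7) = mex{0,1} = 2
g(8) = mex{0,1} = 2
g(9) = mex{0,1,2} = 3
g(10) = mex{1,2} = 0
So g(10) = 0.
Row B is a plain Nim row of size 5, so its Grundy value is 5.
The value of a disjunctive sum is the nim-sum of the parts.
Combined value = 0 XOR 5 = 5.

5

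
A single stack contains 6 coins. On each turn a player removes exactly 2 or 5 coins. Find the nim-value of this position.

Grundy values for subtraction set {2, 5}:
g(0) = mex{} = 0
g(1) = mex{} = 0
g(2) = mex{0} = 1
g(3) = mex{0} = 1
g(4) = mex{1} = 0
g(5) = mex{0,1} = 2
g(6) = mex{0} = 1
So g(6) = 1.

1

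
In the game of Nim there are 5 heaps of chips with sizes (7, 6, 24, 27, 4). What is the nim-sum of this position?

6

Nim-sum: 7 XOR 6 XOR 24 XOR 27 XOR 4 = 6.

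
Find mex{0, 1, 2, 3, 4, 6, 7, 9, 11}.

5

The values 0, 1, 2, 3, 4 are all present; 5 is the first non-negative integer missing from the set.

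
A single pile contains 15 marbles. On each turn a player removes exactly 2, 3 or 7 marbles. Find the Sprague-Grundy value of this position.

0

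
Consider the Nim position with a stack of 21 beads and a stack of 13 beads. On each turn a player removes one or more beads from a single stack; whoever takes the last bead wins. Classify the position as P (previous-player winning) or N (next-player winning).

Compute the nim-sum pairwise:
21 ^ 13 = 24
The nim-sum is 24 ≠ 0, so this is an N-position: the player to move can win.

N-position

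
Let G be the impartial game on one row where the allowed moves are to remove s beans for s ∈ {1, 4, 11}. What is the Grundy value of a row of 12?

0

Build the Grundy sequence with g(k) = mex{g(k−s) : s ∈ {1, 4, 11}, s ≤ k}:
g(0) = mex{} = 0
g(1) = mex{0} = 1
g(2) = mex{1} = 0
g(3) = mex{0} = 1
g(4) = mex{0,1} = 2
g(5) = mex{1,2} = 0
g(6) = mex{0} = 1
g(7) = mex{1} = 0
g(8) = mex{0,2} = 1
g(9) = mex{0,1} = 2
g(10) = mex{1,2} = 0
g(11) = mex{0} = 1
g(12) = mex{1} = 0
So g(12) = 0.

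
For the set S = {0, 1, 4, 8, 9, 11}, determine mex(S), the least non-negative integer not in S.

2

The values 0, 1 are all present; 2 is the first non-negative integer missing from the set.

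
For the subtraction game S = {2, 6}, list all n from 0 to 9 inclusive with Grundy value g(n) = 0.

0, 1, 4, 5, 8, 9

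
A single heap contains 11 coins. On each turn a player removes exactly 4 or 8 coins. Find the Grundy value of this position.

Grundy values for subtraction set {4, 8}:
g(0) = mex{} = 0
g(1) = mex{} = 0
g(2) = mex{} = 0
g(3) = mex{} = 0
g(4) = mex{0} = 1
g(5) = mex{0} = 1
g(6) = mex{0} = 1
g(7) = mex{0} = 1
g(8) = mex{0,1} = 2
g(9) = mex{0,1} = 2
g(10) = mex{0,1} = 2
g(11) = mex{0,1} = 2
So g(11) = 2.

2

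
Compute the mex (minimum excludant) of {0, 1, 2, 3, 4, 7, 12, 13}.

5

The values 0, 1, 2, 3, 4 are all present; 5 is the first non-negative integer missing from the set.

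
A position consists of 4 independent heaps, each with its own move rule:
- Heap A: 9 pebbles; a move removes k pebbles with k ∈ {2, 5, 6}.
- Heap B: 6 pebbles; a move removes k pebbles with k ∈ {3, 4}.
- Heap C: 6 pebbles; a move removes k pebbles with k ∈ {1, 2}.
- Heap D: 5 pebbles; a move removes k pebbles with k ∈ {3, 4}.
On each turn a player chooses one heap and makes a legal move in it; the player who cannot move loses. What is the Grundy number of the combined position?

1

Grundy values for heap A (subtraction set {2, 5, 6}):
k:     0  1  2  3  4  5  6  7  8  9
g(k):  0  0  1  1  0  2  1  3  0  2
So g(9) = 2.
Build the Grundy sequence for heap B with g(k) = mex{g(k−s) : s ∈ {3, 4}, s ≤ k}:
g(0) = mex{} = 0
g(1) = mex{} = 0
g(2) = mex{} = 0
g(3) = mex{0} = 1
g(4) = mex{0} = 1
g(5) = mex{0} = 1
g(6) = mex{0,1} = 2
So g(6) = 2.
Grundy values for heap C (subtraction set {1, 2}):
k:     0  1  2  3  4  5  6
g(k):  0  1  2  0  1  2  0
So g(6) = 0.
Grundy values for heap D (subtraction set {3, 4}):
g(0) = mex{} = 0
g(1) = mex{} = 0
g(2) = mex{} = 0
g(3) = mex{0} = 1
g(4) = mex{0} = 1
g(5) = mex{0} = 1
So g(5) = 1.
By the Sprague-Grundy theorem, the Grundy value of a sum of independent games is the XOR of the component values.
Combined value = 2 ⊕ 2 ⊕ 0 ⊕ 1 = 1.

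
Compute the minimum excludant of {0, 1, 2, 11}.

3

The values 0, 1, 2 are all present; 3 is the first non-negative integer missing from the set.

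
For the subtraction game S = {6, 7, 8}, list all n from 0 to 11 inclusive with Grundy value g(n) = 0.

0, 1, 2, 3, 4, 5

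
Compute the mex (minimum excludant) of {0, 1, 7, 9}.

The values 0, 1 are all present; 2 is the first non-negative integer missing from the set.

2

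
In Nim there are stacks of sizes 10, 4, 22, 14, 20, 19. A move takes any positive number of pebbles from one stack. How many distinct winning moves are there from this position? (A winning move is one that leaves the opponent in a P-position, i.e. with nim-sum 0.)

3

Write each in binary and XOR column by column:
  01010  (10)
  00100  (4)
  10110  (22)
  01110  (14)
  10100  (20)
  10011  (19)
  -----
  10001  (17)
The overall nim-sum is X = 17. A stack of size p has a winning move iff p XOR X < p (reduce it to p XOR X).
  10: 10 XOR 17 = 27 ≥ 10 — no move.
  4: 4 XOR 17 = 21 ≥ 4 — no move.
  22: 22 XOR 17 = 7 < 22 — winning move (to 7).
  14: 14 XOR 17 = 31 ≥ 14 — no move.
  20: 20 XOR 17 = 5 < 20 — winning move (to 5).
  19: 19 XOR 17 = 2 < 19 — winning move (to 2).
That gives 3 winning moves.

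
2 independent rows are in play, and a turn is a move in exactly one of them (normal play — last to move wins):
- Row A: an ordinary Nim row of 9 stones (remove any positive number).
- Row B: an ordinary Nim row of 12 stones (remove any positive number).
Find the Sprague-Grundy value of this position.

5

Row A is a plain Nim row of size 9, so its Grundy value is 9.
Row B is a plain Nim row of size 12, so its Grundy value is 12.
The value of a disjunctive sum is the nim-sum of the parts.
Combined value = 9 XOR 12 = 5.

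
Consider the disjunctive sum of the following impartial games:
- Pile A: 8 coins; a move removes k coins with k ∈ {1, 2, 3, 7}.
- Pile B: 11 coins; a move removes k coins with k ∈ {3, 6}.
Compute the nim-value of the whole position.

0

Grundy values for pile A (subtraction set {1, 2, 3, 7}):
k:     0  1  2  3  4  5  6  7  8
g(k):  0  1  2  3  0  1  2  3  0
So g(8) = 0.
Build the Grundy sequence for pile B with g(k) = mex{g(k−s) : s ∈ {3, 6}, s ≤ k}:
g(0) = mex{} = 0
g(1) = mex{} = 0
g(2) = mex{} = 0
g(3) = mex{0} = 1
g(4) = mex{0} = 1
g(5) = mex{0} = 1
g(6) = mex{0,1} = 2
g(7) = mex{0,1} = 2
g(8) = mex{0,1} = 2
g(9) = mex{1,2} = 0
g(10) = mex{1,2} = 0
g(11) = mex{1,2} = 0
So g(11) = 0.
By the Sprague-Grundy theorem, the Grundy value of a sum of independent games is the XOR of the component values.
Combined value = 0 XOR 0 = 0.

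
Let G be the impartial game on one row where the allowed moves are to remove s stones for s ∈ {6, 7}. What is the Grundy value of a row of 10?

Grundy values for subtraction set {6, 7}:
k:     0  1  2  3  4  5  6  7  8  9 10
g(k):  0  0  0  0  0  0  1  1  1  1  1
So g(10) = 1.

1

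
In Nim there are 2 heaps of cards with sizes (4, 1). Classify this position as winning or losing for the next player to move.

Winning position

In binary:
  100  (4)
  001  (1)
  ---
  101  (5)
The nim-sum is 5 ≠ 0, so this is an N-position: the player to move can win.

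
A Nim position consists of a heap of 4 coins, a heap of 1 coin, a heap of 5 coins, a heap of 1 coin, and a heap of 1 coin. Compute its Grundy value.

Bitwise XOR of the heap sizes:
  100  (4)
  001  (1)
  101  (5)
  001  (1)
  001  (1)
  ---
  000  (0)

0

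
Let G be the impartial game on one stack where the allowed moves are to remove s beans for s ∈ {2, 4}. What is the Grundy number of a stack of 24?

0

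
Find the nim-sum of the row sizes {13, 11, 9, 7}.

Bitwise XOR of the heap sizes:
  1101  (13)
  1011  (11)
  1001  (9)
  0111  (7)
  ----
  1000  (8)

8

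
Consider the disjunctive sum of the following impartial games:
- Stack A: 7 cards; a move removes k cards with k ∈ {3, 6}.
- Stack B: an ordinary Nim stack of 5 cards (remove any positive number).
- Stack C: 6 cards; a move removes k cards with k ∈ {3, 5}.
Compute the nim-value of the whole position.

Grundy values for stack A (subtraction set {3, 6}):
g(0) = mex{} = 0
g(1) = mex{} = 0
g(2) = mex{} = 0
g(3) = mex{0} = 1
g(4) = mex{0} = 1
g(5) = mex{0} = 1
g(6) = mex{0,1} = 2
g(7) = mex{0,1} = 2
So g(7) = 2.
Stack B is a plain Nim stack of size 5, so its Grundy value is 5.
For stack C, compute g(0), g(1), … with moves {3, 5}:
g(0) = mex{} = 0
g(1) = mex{} = 0
g(2) = mex{} = 0
g(3) = mex{0} = 1
g(4) = mex{0} = 1
g(5) = mex{0} = 1
g(6) = mex{0,1} = 2
So g(6) = 2.
The value of a disjunctive sum is the nim-sum of the parts.
Combined value = 2 ⊕ 5 ⊕ 2 = 5.

5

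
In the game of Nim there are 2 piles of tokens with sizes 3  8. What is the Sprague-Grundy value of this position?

11

In binary:
  0011  (3)
  1000  (8)
  ----
  1011  (11)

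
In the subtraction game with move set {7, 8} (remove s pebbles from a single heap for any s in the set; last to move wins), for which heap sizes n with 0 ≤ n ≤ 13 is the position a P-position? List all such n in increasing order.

0, 1, 2, 3, 4, 5, 6

Grundy values for subtraction set {7, 8}:
g(0) = mex{} = 0
g(1) = mex{} = 0
g(2) = mex{} = 0
g(3) = mex{} = 0
g(4) = mex{} = 0
g(5) = mex{} = 0
g(6) = mex{} = 0
g(7) = mex{0} = 1
g(8) = mex{0} = 1
g(9) = mex{0} = 1
g(10) = mex{0} = 1
g(11) = mex{0} = 1
g(12) = mex{0} = 1
g(13) = mex{0} = 1
The P-positions (g = 0) in 0..13 are 0, 1, 2, 3, 4, 5, 6.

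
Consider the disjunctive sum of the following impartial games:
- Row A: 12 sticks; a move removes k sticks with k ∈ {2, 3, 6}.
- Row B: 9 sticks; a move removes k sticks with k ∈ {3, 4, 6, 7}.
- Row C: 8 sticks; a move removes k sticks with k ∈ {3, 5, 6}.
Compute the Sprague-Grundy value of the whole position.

0

Grundy values for row A (subtraction set {2, 3, 6}):
g(0) = mex{} = 0
g(1) = mex{} = 0
g(2) = mex{0} = 1
g(3) = mex{0} = 1
g(4) = mex{0,1} = 2
g(5) = mex{1} = 0
g(6) = mex{0,1,2} = 3
g(7) = mex{0,2} = 1
g(8) = mex{0,1,3} = 2
g(9) = mex{1,3} = 0
g(10) = mex{1,2} = 0
g(11) = mex{0,2} = 1
g(12) = mex{0,3} = 1
So g(12) = 1.
Grundy values for row B (subtraction set {3, 4, 6, 7}):
k:     0  1  2  3  4  5  6  7  8  9
g(k):  0  0  0  1  1  1  2  2  2  3
So g(9) = 3.
Grundy values for row C (subtraction set {3, 5, 6}):
g(0) = mex{} = 0
g(1) = mex{} = 0
g(2) = mex{} = 0
g(3) = mex{0} = 1
g(4) = mex{0} = 1
g(5) = mex{0} = 1
g(6) = mex{0,1} = 2
g(7) = mex{0,1} = 2
g(8) = mex{0,1} = 2
So g(8) = 2.
The value of a disjunctive sum is the nim-sum of the parts.
Combined value = 1 ⊕ 3 ⊕ 2 = 0.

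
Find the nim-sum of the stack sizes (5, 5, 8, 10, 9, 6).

13

Compute the nim-sum pairwise:
5 ^ 5 = 0
0 ^ 8 = 8
8 ^ 10 = 2
2 ^ 9 = 11
11 ^ 6 = 13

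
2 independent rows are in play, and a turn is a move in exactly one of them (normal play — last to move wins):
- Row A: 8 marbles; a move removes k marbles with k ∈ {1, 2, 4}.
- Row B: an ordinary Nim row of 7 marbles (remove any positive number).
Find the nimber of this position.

5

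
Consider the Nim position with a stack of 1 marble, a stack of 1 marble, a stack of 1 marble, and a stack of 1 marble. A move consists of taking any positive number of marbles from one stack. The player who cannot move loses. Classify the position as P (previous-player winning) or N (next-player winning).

P-position

Nim-sum: 1 ⊕ 1 ⊕ 1 ⊕ 1 = 0.
The nim-sum is 0, so this is a P-position: the player to move is in a losing position under optimal play.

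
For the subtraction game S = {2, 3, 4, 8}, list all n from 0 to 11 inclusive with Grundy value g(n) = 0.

0, 1, 6, 7

Compute g(0), g(1), … for moves {2, 3, 4, 8}:
g(0) = mex{} = 0
g(1) = mex{} = 0
g(2) = mex{0} = 1
g(3) = mex{0} = 1
g(4) = mex{0,1} = 2
g(5) = mex{0,1} = 2
g(6) = mex{1,2} = 0
g(7) = mex{1,2} = 0
g(8) = mex{0,2} = 1
g(9) = mex{0,2} = 1
g(10) = mex{0,1} = 2
g(11) = mex{0,1} = 2
The P-positions (g = 0) in 0..11 are 0, 1, 6, 7.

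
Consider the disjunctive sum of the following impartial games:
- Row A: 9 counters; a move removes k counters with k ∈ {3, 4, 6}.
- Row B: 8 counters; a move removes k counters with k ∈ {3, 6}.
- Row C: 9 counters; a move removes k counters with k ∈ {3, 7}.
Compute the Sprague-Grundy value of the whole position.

3

Grundy values for row A (subtraction set {3, 4, 6}):
k:     0  1  2  3  4  5  6  7  8  9
g(k):  0  0  0  1  1  1  2  2  2  0
So g(9) = 0.
Grundy values for row B (subtraction set {3, 6}):
k:     0  1  2  3  4  5  6  7  8
g(k):  0  0  0  1  1  1  2  2  2
So g(8) = 2.
Build the Grundy sequence for row C with g(k) = mex{g(k−s) : s ∈ {3, 7}, s ≤ k}:
k:     0  1  2  3  4  5  6  7  8  9
g(k):  0  0  0  1  1  1  0  2  2  1
So g(9) = 1.
The value of a disjunctive sum is the nim-sum of the parts.
Combined value = 0 ⊕ 2 ⊕ 1 = 3.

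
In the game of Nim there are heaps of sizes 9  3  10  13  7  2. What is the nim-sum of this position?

8

Nim-sum: 9 ^ 3 ^ 10 ^ 13 ^ 7 ^ 2 = 8.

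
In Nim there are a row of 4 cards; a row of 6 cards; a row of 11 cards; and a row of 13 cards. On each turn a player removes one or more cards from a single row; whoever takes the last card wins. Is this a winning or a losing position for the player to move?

Winning position

Compute the nim-sum pairwise:
4 XOR 6 = 2
2 XOR 11 = 9
9 XOR 13 = 4
The nim-sum is 4 ≠ 0, so this is an N-position: the player to move can win.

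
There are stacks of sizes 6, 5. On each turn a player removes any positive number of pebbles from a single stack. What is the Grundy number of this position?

Compute the nim-sum pairwise:
6 XOR 5 = 3

3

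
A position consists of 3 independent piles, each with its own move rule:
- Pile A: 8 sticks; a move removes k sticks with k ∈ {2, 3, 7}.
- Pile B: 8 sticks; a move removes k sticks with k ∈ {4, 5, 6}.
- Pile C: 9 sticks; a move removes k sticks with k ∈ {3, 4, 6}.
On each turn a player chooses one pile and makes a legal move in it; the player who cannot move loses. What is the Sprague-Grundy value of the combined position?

3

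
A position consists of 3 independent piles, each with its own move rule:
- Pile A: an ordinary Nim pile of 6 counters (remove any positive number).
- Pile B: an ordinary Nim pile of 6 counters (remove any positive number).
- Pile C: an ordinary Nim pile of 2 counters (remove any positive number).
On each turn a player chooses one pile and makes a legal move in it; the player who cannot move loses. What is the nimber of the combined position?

2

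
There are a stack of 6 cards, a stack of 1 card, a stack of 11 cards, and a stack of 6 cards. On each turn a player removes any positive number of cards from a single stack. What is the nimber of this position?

10

Write each in binary and XOR column by column:
  0110  (6)
  0001  (1)
  1011  (11)
  0110  (6)
  ----
  1010  (10)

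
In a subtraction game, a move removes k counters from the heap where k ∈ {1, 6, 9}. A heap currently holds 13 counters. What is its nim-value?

1

Build the Grundy sequence with g(k) = mex{g(k−s) : s ∈ {1, 6, 9}, s ≤ k}:
k:     0  1  2  3  4  5  6  7  8  9 10 11 12 13
g(k):  0  1  0  1  0  1  2  0  1  2  3  2  0  1
So g(13) = 1.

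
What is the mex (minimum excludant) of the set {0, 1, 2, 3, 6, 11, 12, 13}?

4

The values 0, 1, 2, 3 are all present; 4 is the first non-negative integer missing from the set.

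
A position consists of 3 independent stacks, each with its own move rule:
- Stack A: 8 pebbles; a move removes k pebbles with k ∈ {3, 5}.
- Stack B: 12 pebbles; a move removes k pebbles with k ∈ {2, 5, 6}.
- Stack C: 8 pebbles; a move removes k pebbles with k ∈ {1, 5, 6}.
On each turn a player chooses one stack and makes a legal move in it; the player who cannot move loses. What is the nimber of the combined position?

2

For stack A, compute g(0), g(1), … with moves {3, 5}:
g(0) = mex{} = 0
g(1) = mex{} = 0
g(2) = mex{} = 0
g(3) = mex{0} = 1
g(4) = mex{0} = 1
g(5) = mex{0} = 1
g(6) = mex{0,1} = 2
g(7) = mex{0,1} = 2
g(8) = mex{1} = 0
So g(8) = 0.
For stack B, compute g(0), g(1), … with moves {2, 5, 6}:
g(0) = mex{} = 0
g(1) = mex{} = 0
g(2) = mex{0} = 1
g(3) = mex{0} = 1
g(4) = mex{1} = 0
g(5) = mex{0,1} = 2
g(6) = mex{0} = 1
g(7) = mex{0,1,2} = 3
g(8) = mex{1} = 0
g(9) = mex{0,1,3} = 2
g(10) = mex{0,2} = 1
g(11) = mex{1,2} = 0
g(12) = mex{1,3} = 0
So g(12) = 0.
Build the Grundy sequence for stack C with g(k) = mex{g(k−s) : s ∈ {1, 5, 6}, s ≤ k}:
g(0) = mex{} = 0
g(1) = mex{0} = 1
g(2) = mex{1} = 0
g(3) = mex{0} = 1
g(4) = mex{1} = 0
g(5) = mex{0} = 1
g(6) = mex{0,1} = 2
g(7) = mex{0,1,2} = 3
g(8) = mex{0,1,3} = 2
So g(8) = 2.
The value of a disjunctive sum is the nim-sum of the parts.
Combined value = 0 XOR 0 XOR 2 = 2.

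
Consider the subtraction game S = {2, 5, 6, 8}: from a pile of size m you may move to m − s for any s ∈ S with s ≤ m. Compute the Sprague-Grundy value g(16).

1

Compute g(0), g(1), … for moves {2, 5, 6, 8}:
k:     0  1  2  3  4  5  6  7  8  9 10 11 12 13 14 15 16
g(k):  0  0  1  1  0  2  1  3  2  2  3  0  2  1  0  0  1
So g(16) = 1.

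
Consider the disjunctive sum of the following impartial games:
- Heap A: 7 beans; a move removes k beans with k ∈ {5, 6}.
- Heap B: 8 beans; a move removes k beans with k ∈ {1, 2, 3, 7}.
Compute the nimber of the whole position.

1

Build the Grundy sequence for heap A with g(k) = mex{g(k−s) : s ∈ {5, 6}, s ≤ k}:
k:     0  1  2  3  4  5  6  7
g(k):  0  0  0  0  0  1  1  1
So g(7) = 1.
Grundy values for heap B (subtraction set {1, 2, 3, 7}):
g(0) = mex{} = 0
g(1) = mex{0} = 1
g(2) = mex{0,1} = 2
g(3) = mex{0,1,2} = 3
g(4) = mex{1,2,3} = 0
g(5) = mex{0,2,3} = 1
g(6) = mex{0,1,3} = 2
g(7) = mex{0,1,2} = 3
g(8) = mex{1,2,3} = 0
So g(8) = 0.
The value of a disjunctive sum is the nim-sum of the parts.
Combined value = 1 XOR 0 = 1.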